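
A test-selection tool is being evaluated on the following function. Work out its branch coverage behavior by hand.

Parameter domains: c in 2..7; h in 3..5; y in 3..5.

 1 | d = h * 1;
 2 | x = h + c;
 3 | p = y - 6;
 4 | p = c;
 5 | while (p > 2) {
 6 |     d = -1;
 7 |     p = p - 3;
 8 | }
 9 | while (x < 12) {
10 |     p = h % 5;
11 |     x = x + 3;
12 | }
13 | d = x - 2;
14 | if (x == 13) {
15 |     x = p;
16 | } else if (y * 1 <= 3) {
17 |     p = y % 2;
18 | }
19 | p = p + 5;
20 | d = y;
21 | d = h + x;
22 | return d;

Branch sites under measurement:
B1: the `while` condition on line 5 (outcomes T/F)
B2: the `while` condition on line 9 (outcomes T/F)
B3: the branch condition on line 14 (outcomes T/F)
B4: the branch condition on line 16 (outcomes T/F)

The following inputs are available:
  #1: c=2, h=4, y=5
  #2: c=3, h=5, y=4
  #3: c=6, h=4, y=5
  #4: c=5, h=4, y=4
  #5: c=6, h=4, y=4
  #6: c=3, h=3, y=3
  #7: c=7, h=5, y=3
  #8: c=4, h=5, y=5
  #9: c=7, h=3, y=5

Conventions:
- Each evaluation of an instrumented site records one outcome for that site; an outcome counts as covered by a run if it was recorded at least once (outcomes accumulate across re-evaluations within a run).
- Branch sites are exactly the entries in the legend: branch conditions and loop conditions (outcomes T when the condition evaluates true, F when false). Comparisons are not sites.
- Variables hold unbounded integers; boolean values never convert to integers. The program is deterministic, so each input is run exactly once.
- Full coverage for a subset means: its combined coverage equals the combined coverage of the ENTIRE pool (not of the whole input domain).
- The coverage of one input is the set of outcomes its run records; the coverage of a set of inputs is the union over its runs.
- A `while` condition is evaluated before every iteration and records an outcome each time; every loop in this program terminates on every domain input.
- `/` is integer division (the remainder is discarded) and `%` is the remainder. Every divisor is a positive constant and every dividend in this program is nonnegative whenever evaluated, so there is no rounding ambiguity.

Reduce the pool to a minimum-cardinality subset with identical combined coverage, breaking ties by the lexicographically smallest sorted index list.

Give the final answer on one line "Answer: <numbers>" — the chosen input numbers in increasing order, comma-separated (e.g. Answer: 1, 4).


test 1 (c=2, h=4, y=5) fires B1->F, B2->T, B2->T, B2->F, B3->F, B4->F; hits B1=F, B2=T, B2=F, B3=F, B4=F
test 2 (c=3, h=5, y=4) fires B1->T, B1->F, B2->T, B2->T, B2->F, B3->F, B4->F; hits B1=T, B1=F, B2=T, B2=F, B3=F, B4=F
test 3 (c=6, h=4, y=5) fires B1->T, B1->T, B1->F, B2->T, B2->F, B3->T; hits B1=T, B1=F, B2=T, B2=F, B3=T
test 4 (c=5, h=4, y=4) fires B1->T, B1->F, B2->T, B2->F, B3->F, B4->F; hits B1=T, B1=F, B2=T, B2=F, B3=F, B4=F
test 5 (c=6, h=4, y=4) fires B1->T, B1->T, B1->F, B2->T, B2->F, B3->T; hits B1=T, B1=F, B2=T, B2=F, B3=T
test 6 (c=3, h=3, y=3) fires B1->T, B1->F, B2->T, B2->T, B2->F, B3->F, B4->T; hits B1=T, B1=F, B2=T, B2=F, B3=F, B4=T
test 7 (c=7, h=5, y=3) fires B1->T, B1->T, B1->F, B2->F, B3->F, B4->T; hits B1=T, B1=F, B2=F, B3=F, B4=T
test 8 (c=4, h=5, y=5) fires B1->T, B1->F, B2->T, B2->F, B3->F, B4->F; hits B1=T, B1=F, B2=T, B2=F, B3=F, B4=F
test 9 (c=7, h=3, y=5) fires B1->T, B1->T, B1->F, B2->T, B2->F, B3->T; hits B1=T, B1=F, B2=T, B2=F, B3=T
the full pool covers 8 outcomes: B1=T, B1=F, B2=T, B2=F, B3=T, B3=F, B4=T, B4=F
size 1 is not enough: best union over all size-1 subsets is 6/8
size 2 is not enough: best union over all size-2 subsets is 7/8
at size 3, {1, 3, 6} reaches all 8 outcomes; every lexicographically earlier size-3 subset fails
Answer: 1, 3, 6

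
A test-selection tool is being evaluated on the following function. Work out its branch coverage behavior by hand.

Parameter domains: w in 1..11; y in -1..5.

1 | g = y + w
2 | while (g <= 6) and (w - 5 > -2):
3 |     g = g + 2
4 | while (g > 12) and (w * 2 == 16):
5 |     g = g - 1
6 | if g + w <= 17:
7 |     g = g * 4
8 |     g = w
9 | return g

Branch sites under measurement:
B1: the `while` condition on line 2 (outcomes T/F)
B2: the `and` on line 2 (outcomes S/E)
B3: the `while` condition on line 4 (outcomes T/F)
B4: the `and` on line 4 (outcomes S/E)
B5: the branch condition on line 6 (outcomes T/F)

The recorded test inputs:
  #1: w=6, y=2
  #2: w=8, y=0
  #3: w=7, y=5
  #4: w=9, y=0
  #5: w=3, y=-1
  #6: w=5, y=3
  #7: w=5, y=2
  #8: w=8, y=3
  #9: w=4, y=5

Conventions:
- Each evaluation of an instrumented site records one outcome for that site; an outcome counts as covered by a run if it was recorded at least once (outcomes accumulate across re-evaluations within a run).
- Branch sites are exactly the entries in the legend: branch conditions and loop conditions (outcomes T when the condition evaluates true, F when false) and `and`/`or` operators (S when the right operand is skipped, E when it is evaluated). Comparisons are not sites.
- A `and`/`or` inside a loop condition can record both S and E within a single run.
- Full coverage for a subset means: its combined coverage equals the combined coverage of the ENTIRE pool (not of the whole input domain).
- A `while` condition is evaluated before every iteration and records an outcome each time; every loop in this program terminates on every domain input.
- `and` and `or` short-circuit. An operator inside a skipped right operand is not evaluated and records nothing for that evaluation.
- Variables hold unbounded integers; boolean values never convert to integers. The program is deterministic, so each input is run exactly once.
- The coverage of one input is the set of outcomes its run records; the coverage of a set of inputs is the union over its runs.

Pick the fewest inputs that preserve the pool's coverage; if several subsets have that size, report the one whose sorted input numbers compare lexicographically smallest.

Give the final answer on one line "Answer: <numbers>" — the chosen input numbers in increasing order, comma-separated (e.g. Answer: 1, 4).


#1 (w=6, y=2) -> covered: B1=F, B2=S, B3=F, B4=S, B5=T
#2 (w=8, y=0) -> covered: B1=F, B2=S, B3=F, B4=S, B5=T
#3 (w=7, y=5) -> covered: B1=F, B2=S, B3=F, B4=S, B5=F
#4 (w=9, y=0) -> covered: B1=F, B2=S, B3=F, B4=S, B5=F
#5 (w=3, y=-1) -> covered: B1=F, B2=E, B3=F, B4=S, B5=T
#6 (w=5, y=3) -> covered: B1=F, B2=S, B3=F, B4=S, B5=T
#7 (w=5, y=2) -> covered: B1=F, B2=S, B3=F, B4=S, B5=T
#8 (w=8, y=3) -> covered: B1=F, B2=S, B3=F, B4=S, B5=F
#9 (w=4, y=5) -> covered: B1=F, B2=S, B3=F, B4=S, B5=T
together the pool reaches 7 outcomes: B1=F, B2=S, B2=E, B3=F, B4=S, B5=T, B5=F
every size-1 subset falls short of the 7 outcomes (best: 5/7)
the canonical winner is {3, 5}: size 2, full 7-outcome coverage, earliest index list among size-2 covers
Answer: 3, 5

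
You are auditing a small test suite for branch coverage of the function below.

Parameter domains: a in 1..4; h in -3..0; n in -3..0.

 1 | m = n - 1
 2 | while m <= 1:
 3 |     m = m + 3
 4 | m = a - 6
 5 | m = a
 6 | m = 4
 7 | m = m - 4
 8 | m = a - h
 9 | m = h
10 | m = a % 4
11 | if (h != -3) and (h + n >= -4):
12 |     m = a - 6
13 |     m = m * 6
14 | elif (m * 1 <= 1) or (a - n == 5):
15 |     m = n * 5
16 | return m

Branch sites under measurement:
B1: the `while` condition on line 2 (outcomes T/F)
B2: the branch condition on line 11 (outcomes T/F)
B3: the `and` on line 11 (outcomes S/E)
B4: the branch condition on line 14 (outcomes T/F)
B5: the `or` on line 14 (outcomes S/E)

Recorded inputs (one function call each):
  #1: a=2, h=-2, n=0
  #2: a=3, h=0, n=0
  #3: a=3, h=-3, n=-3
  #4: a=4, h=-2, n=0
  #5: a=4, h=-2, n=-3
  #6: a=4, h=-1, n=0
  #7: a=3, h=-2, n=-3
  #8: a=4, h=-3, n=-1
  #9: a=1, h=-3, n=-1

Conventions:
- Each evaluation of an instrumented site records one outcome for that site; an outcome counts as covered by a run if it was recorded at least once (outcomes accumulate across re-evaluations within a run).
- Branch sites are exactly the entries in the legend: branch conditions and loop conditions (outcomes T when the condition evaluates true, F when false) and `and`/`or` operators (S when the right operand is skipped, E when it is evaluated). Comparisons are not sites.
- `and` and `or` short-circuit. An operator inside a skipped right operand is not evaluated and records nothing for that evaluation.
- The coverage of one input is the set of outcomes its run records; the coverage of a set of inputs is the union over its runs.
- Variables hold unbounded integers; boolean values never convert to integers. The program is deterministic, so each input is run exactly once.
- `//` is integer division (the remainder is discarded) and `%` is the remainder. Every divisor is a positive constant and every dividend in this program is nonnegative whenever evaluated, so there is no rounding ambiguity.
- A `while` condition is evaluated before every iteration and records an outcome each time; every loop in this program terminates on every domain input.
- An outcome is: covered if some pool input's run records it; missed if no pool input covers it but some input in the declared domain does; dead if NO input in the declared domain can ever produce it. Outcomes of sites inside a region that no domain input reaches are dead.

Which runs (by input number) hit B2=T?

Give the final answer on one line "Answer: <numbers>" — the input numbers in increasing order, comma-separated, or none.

input #1 (a=2, h=-2, n=0): hits B2=T
input #2 (a=3, h=0, n=0): hits B2=T
input #3 (a=3, h=-3, n=-3): never hits B2=T
input #4 (a=4, h=-2, n=0): hits B2=T
input #5 (a=4, h=-2, n=-3): never hits B2=T
input #6 (a=4, h=-1, n=0): hits B2=T
input #7 (a=3, h=-2, n=-3): never hits B2=T
input #8 (a=4, h=-3, n=-1): never hits B2=T
input #9 (a=1, h=-3, n=-1): never hits B2=T

Answer: 1, 2, 4, 6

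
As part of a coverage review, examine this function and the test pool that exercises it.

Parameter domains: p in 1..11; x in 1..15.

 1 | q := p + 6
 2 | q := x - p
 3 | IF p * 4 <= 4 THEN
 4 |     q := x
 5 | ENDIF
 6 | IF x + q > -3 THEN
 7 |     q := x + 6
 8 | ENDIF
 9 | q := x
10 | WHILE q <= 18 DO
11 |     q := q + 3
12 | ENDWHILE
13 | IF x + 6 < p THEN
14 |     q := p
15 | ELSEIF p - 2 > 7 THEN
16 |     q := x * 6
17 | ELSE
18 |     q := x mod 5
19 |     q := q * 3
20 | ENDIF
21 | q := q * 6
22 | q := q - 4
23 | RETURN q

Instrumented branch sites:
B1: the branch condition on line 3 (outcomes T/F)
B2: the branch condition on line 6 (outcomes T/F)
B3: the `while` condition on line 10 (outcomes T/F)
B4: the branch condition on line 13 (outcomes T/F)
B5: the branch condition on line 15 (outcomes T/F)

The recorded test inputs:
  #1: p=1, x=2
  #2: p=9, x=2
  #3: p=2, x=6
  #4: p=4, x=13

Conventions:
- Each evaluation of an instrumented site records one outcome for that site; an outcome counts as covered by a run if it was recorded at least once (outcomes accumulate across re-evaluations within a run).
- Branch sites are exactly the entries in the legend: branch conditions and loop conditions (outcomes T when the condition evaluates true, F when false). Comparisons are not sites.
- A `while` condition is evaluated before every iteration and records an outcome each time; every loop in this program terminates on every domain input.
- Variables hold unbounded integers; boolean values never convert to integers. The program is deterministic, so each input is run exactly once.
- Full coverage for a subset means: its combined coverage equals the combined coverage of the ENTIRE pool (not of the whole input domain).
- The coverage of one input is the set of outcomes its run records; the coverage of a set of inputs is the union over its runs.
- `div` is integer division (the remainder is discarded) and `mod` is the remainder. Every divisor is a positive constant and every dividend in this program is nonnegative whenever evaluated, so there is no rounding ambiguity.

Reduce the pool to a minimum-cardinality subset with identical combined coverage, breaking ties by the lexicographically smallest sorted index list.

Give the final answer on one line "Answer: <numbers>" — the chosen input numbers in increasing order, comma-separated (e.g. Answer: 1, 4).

test 1 (p=1, x=2) fires B1->T, B2->T, B3->T, B3->T, B3->T, B3->T, B3->T, B3->T, B3->F, B4->F, B5->F; hits B1=T, B2=T, B3=T, B3=F, B4=F, B5=F
test 2 (p=9, x=2) fires B1->F, B2->F, B3->T, B3->T, B3->T, B3->T, B3->T, B3->T, B3->F, B4->T; hits B1=F, B2=F, B3=T, B3=F, B4=T
test 3 (p=2, x=6) fires B1->F, B2->T, B3->T, B3->T, B3->T, B3->T, B3->T, B3->F, B4->F, B5->F; hits B1=F, B2=T, B3=T, B3=F, B4=F, B5=F
test 4 (p=4, x=13) fires B1->F, B2->T, B3->T, B3->T, B3->F, B4->F, B5->F; hits B1=F, B2=T, B3=T, B3=F, B4=F, B5=F
the full pool covers 9 outcomes: B1=T, B1=F, B2=T, B2=F, B3=T, B3=F, B4=T, B4=F, B5=F
every size-1 subset falls short of the 9 outcomes (best: 6/9)
size 2: inputs {1, 2} cover all 9 outcomes, and no lexicographically smaller subset of this size does

Answer: 1, 2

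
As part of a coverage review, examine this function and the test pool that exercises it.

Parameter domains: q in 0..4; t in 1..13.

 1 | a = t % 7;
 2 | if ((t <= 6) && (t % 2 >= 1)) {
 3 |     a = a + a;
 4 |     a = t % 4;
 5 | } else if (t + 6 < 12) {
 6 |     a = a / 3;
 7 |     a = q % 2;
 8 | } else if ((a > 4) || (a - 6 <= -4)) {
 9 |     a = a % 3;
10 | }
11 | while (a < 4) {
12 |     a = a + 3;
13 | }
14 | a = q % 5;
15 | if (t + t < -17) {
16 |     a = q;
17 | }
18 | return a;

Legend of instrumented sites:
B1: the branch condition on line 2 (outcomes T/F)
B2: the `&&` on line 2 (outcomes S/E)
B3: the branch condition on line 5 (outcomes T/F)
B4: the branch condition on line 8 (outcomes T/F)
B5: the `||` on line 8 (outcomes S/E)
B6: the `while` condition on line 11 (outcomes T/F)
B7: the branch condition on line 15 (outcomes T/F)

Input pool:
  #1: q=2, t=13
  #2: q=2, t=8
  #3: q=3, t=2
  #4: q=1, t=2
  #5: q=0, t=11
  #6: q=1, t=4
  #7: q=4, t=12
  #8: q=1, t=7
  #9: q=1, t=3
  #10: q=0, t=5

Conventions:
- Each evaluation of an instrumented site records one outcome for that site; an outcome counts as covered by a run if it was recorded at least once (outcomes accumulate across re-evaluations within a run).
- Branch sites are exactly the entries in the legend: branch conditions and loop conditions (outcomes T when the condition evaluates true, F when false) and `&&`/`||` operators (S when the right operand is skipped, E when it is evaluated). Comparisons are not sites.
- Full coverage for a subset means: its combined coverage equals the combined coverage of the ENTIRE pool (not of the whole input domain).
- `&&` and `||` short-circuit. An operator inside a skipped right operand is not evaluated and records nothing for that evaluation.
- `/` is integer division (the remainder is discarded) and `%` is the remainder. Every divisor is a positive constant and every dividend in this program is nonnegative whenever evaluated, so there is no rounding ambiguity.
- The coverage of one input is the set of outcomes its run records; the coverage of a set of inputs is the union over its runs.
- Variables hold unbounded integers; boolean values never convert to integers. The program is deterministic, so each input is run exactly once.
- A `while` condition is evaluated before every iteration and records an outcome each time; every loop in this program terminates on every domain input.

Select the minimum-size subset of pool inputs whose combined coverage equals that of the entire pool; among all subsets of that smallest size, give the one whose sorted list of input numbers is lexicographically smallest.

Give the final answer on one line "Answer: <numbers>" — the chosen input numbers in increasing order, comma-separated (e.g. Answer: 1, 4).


#1 (q=2, t=13) -> B2->S, B1->F, B3->F, B5->S, B4->T, B6->T, B6->T, B6->F, B7->F; covered: B1=F, B2=S, B3=F, B4=T, B5=S, B6=T, B6=F, B7=F
#2 (q=2, t=8) -> B2->S, B1->F, B3->F, B5->E, B4->T, B6->T, B6->F, B7->F; covered: B1=F, B2=S, B3=F, B4=T, B5=E, B6=T, B6=F, B7=F
#3 (q=3, t=2) -> B2->E, B1->F, B3->T, B6->T, B6->F, B7->F; covered: B1=F, B2=E, B3=T, B6=T, B6=F, B7=F
#4 (q=1, t=2) -> B2->E, B1->F, B3->T, B6->T, B6->F, B7->F; covered: B1=F, B2=E, B3=T, B6=T, B6=F, B7=F
#5 (q=0, t=11) -> B2->S, B1->F, B3->F, B5->E, B4->F, B6->F, B7->F; covered: B1=F, B2=S, B3=F, B4=F, B5=E, B6=F, B7=F
#6 (q=1, t=4) -> B2->E, B1->F, B3->T, B6->T, B6->F, B7->F; covered: B1=F, B2=E, B3=T, B6=T, B6=F, B7=F
#7 (q=4, t=12) -> B2->S, B1->F, B3->F, B5->S, B4->T, B6->T, B6->F, B7->F; covered: B1=F, B2=S, B3=F, B4=T, B5=S, B6=T, B6=F, B7=F
#8 (q=1, t=7) -> B2->S, B1->F, B3->F, B5->E, B4->T, B6->T, B6->T, B6->F, B7->F; covered: B1=F, B2=S, B3=F, B4=T, B5=E, B6=T, B6=F, B7=F
#9 (q=1, t=3) -> B2->E, B1->T, B6->T, B6->F, B7->F; covered: B1=T, B2=E, B6=T, B6=F, B7=F
#10 (q=0, t=5) -> B2->E, B1->T, B6->T, B6->F, B7->F; covered: B1=T, B2=E, B6=T, B6=F, B7=F
union over all inputs: B1=T, B1=F, B2=S, B2=E, B3=T, B3=F, B4=T, B4=F, B5=S, B5=E, B6=T, B6=F, B7=F (13 outcomes)
no size-1 subset reaches all 13 outcomes (best union: 8/13)
no size-2 subset reaches all 13 outcomes (best union: 10/13)
no size-3 subset reaches all 13 outcomes (best union: 12/13)
inputs {1, 3, 5, 9} (size 4) cover everything; no size-4 subset with a lexicographically smaller index list covers all 13
Answer: 1, 3, 5, 9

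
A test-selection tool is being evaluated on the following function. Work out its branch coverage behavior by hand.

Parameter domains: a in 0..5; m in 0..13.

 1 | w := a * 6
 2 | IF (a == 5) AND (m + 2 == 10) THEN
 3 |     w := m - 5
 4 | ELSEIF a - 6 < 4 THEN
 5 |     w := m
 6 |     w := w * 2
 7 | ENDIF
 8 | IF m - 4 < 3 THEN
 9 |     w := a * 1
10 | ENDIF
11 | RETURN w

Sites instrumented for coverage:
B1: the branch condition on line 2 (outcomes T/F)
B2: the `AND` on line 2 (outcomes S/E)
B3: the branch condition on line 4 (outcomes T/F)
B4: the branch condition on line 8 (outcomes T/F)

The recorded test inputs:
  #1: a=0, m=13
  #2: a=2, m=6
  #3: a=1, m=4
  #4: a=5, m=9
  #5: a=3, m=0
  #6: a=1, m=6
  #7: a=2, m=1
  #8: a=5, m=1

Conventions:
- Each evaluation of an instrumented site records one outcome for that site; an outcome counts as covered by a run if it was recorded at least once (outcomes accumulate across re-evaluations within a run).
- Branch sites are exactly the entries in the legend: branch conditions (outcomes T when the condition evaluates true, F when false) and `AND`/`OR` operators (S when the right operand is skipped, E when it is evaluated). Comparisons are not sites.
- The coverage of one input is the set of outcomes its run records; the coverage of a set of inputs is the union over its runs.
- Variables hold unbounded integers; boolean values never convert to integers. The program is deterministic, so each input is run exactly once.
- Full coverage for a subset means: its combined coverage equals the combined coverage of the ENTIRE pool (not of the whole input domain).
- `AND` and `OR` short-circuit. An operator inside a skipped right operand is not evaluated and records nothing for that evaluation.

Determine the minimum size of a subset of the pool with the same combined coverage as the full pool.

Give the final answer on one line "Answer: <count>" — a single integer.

run #1 (a=0, m=13) runs B2->S, B1->F, B3->T, B4->F; records B1=F, B2=S, B3=T, B4=F
run #2 (a=2, m=6) runs B2->S, B1->F, B3->T, B4->T; records B1=F, B2=S, B3=T, B4=T
run #3 (a=1, m=4) runs B2->S, B1->F, B3->T, B4->T; records B1=F, B2=S, B3=T, B4=T
run #4 (a=5, m=9) runs B2->E, B1->F, B3->T, B4->F; records B1=F, B2=E, B3=T, B4=F
run #5 (a=3, m=0) runs B2->S, B1->F, B3->T, B4->T; records B1=F, B2=S, B3=T, B4=T
run #6 (a=1, m=6) runs B2->S, B1->F, B3->T, B4->T; records B1=F, B2=S, B3=T, B4=T
run #7 (a=2, m=1) runs B2->S, B1->F, B3->T, B4->T; records B1=F, B2=S, B3=T, B4=T
run #8 (a=5, m=1) runs B2->E, B1->F, B3->T, B4->T; records B1=F, B2=E, B3=T, B4=T
the full pool covers 6 outcomes: B1=F, B2=S, B2=E, B3=T, B4=T, B4=F
checked all size-1 subsets: none covers 6 outcomes (max 4/6)
size 2: inputs {1, 8} cover all 6 outcomes, and no lexicographically smaller subset of this size does

Answer: 2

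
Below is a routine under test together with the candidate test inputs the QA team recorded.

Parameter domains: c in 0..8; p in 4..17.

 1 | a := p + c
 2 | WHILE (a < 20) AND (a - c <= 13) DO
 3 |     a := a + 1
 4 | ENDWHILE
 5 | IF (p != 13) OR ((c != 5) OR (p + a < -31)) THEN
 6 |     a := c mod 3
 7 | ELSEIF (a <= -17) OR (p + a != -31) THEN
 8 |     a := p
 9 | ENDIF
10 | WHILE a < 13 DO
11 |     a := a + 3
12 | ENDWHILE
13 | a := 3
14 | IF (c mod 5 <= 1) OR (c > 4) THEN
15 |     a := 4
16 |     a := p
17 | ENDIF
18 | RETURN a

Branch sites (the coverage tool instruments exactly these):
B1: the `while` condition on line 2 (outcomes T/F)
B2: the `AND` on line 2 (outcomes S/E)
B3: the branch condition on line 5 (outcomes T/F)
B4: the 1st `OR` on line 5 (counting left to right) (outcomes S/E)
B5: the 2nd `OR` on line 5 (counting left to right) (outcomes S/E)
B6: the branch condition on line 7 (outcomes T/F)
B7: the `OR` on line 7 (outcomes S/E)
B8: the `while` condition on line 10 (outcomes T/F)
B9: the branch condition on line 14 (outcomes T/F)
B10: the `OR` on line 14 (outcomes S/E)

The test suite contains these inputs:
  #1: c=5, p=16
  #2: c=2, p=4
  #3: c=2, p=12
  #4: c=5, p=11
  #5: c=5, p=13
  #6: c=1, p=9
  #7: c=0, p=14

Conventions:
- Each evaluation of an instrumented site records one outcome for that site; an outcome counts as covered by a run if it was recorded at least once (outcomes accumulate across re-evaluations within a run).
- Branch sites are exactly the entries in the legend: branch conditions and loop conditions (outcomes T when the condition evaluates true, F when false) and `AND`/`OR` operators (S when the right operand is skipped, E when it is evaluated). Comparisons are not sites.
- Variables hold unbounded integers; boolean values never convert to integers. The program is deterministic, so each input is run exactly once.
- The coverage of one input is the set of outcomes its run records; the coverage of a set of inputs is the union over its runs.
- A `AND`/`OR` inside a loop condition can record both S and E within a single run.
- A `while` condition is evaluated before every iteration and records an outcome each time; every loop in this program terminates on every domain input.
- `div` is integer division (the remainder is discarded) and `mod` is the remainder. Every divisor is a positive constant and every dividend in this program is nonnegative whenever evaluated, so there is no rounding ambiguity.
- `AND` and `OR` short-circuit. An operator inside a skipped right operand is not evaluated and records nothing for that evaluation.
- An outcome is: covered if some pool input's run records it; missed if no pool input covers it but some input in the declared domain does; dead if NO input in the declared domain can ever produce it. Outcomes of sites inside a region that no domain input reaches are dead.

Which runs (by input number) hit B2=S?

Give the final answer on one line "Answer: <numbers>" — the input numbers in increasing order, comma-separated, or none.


input #1 (c=5, p=16): hits B2=S
input #2 (c=2, p=4): never hits B2=S
input #3 (c=2, p=12): never hits B2=S
input #4 (c=5, p=11): never hits B2=S
input #5 (c=5, p=13): never hits B2=S
input #6 (c=1, p=9): never hits B2=S
input #7 (c=0, p=14): never hits B2=S
Answer: 1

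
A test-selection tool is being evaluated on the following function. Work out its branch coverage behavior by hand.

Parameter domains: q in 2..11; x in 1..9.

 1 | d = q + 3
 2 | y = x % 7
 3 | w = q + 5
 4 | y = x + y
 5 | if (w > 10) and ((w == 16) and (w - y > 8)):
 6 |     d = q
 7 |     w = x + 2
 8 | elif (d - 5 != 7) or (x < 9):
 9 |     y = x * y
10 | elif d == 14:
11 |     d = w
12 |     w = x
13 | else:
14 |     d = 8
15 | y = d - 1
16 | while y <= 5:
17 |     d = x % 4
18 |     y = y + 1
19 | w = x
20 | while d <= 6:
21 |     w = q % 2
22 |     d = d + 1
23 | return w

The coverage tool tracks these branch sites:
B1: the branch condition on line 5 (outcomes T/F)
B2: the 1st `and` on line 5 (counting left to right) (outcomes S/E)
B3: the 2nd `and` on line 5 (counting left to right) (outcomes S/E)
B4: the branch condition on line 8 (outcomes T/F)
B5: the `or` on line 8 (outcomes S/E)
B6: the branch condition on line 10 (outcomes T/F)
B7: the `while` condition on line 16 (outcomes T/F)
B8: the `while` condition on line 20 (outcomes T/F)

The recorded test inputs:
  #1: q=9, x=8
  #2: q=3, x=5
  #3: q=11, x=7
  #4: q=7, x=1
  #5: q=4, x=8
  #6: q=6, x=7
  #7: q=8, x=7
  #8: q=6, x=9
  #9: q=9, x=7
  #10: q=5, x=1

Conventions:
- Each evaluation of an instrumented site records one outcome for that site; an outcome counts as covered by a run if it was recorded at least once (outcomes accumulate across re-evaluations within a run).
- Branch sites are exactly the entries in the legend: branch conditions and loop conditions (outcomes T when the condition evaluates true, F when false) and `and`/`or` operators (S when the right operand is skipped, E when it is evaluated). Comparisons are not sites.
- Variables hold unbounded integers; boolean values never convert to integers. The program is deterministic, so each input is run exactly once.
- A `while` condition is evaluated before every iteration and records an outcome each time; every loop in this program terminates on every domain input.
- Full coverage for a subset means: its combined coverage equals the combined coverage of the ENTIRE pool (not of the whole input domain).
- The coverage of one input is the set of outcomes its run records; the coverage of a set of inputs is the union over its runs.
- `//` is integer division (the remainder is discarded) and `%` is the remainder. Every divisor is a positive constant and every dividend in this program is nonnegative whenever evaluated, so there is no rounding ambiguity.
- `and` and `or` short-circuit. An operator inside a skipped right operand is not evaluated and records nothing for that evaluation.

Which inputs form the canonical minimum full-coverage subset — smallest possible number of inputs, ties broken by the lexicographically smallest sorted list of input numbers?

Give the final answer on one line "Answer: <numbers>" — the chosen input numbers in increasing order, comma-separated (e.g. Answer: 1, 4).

test 1 (q=9, x=8) fires B2->E, B3->S, B1->F, B5->E, B4->T, B7->F, B8->F; hits B1=F, B2=E, B3=S, B4=T, B5=E, B7=F, B8=F
test 2 (q=3, x=5) fires B2->S, B1->F, B5->S, B4->T, B7->T, B7->F, B8->T, B8->T, B8->T, B8->T, B8->T, B8->T, B8->F; hits B1=F, B2=S, B4=T, B5=S, B7=T, B7=F, B8=T, B8=F
test 3 (q=11, x=7) fires B2->E, B3->E, B1->T, B7->F, B8->F; hits B1=T, B2=E, B3=E, B7=F, B8=F
test 4 (q=7, x=1) fires B2->E, B3->S, B1->F, B5->S, B4->T, B7->F, B8->F; hits B1=F, B2=E, B3=S, B4=T, B5=S, B7=F, B8=F
test 5 (q=4, x=8) fires B2->S, B1->F, B5->S, B4->T, B7->F, B8->F; hits B1=F, B2=S, B4=T, B5=S, B7=F, B8=F
test 6 (q=6, x=7) fires B2->E, B3->S, B1->F, B5->S, B4->T, B7->F, B8->F; hits B1=F, B2=E, B3=S, B4=T, B5=S, B7=F, B8=F
test 7 (q=8, x=7) fires B2->E, B3->S, B1->F, B5->S, B4->T, B7->F, B8->F; hits B1=F, B2=E, B3=S, B4=T, B5=S, B7=F, B8=F
test 8 (q=6, x=9) fires B2->E, B3->S, B1->F, B5->S, B4->T, B7->F, B8->F; hits B1=F, B2=E, B3=S, B4=T, B5=S, B7=F, B8=F
test 9 (q=9, x=7) fires B2->E, B3->S, B1->F, B5->E, B4->T, B7->F, B8->F; hits B1=F, B2=E, B3=S, B4=T, B5=E, B7=F, B8=F
test 10 (q=5, x=1) fires B2->S, B1->F, B5->S, B4->T, B7->F, B8->F; hits B1=F, B2=S, B4=T, B5=S, B7=F, B8=F
together the pool reaches 13 outcomes: B1=T, B1=F, B2=S, B2=E, B3=S, B3=E, B4=T, B5=S, B5=E, B7=T, B7=F, B8=T, B8=F
no size-1 subset reaches all 13 outcomes (best union: 8/13)
no size-2 subset reaches all 13 outcomes (best union: 11/13)
at size 3, {1, 2, 3} reaches all 13 outcomes; every lexicographically earlier size-3 subset fails

Answer: 1, 2, 3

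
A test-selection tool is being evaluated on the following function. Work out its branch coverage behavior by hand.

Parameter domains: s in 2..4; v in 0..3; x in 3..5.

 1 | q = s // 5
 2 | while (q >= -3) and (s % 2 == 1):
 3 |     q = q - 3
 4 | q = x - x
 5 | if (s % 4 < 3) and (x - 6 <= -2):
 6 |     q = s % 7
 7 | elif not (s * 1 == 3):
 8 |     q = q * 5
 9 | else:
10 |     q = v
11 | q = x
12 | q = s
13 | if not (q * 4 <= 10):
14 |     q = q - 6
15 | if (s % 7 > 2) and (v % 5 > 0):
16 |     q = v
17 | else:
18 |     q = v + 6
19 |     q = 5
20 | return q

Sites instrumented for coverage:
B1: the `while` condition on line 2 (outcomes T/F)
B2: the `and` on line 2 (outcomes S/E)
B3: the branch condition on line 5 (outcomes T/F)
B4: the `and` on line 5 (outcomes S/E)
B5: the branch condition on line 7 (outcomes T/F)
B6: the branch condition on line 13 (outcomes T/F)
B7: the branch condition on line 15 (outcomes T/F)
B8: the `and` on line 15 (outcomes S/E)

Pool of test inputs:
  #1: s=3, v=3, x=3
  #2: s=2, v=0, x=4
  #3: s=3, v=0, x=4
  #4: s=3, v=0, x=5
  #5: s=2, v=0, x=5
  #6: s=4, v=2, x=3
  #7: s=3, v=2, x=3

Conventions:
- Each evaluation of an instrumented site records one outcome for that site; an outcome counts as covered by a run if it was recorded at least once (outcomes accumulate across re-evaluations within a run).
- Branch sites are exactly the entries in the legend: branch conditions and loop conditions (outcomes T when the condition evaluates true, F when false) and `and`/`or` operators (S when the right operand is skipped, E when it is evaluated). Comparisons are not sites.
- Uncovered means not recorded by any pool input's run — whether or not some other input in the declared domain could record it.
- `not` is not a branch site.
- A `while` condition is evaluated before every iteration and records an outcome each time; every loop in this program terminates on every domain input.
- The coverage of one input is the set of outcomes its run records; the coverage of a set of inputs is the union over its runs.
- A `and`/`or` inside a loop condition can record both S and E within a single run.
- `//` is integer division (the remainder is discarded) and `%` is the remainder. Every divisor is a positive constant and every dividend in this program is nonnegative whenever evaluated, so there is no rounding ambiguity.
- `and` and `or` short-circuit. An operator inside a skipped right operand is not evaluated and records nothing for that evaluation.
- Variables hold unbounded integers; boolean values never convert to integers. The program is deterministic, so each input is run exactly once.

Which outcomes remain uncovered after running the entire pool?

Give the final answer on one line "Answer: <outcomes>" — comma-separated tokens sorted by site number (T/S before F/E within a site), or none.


run #1 (s=3, v=3, x=3) records B1=T, B1=F, B2=S, B2=E, B3=F, B4=S, B5=F, B6=T, B7=T, B8=E
run #2 (s=2, v=0, x=4) records B1=F, B2=E, B3=T, B4=E, B6=F, B7=F, B8=S
run #3 (s=3, v=0, x=4) records B1=T, B1=F, B2=S, B2=E, B3=F, B4=S, B5=F, B6=T, B7=F, B8=E
run #4 (s=3, v=0, x=5) records B1=T, B1=F, B2=S, B2=E, B3=F, B4=S, B5=F, B6=T, B7=F, B8=E
run #5 (s=2, v=0, x=5) records B1=F, B2=E, B3=F, B4=E, B5=T, B6=F, B7=F, B8=S
run #6 (s=4, v=2, x=3) records B1=F, B2=E, B3=T, B4=E, B6=T, B7=T, B8=E
run #7 (s=3, v=2, x=3) records B1=T, B1=F, B2=S, B2=E, B3=F, B4=S, B5=F, B6=T, B7=T, B8=E
union over the pool: B1=T, B1=F, B2=S, B2=E, B3=T, B3=F, B4=S, B4=E, B5=T, B5=F, B6=T, B6=F, B7=T, B7=F, B8=S, B8=E
uncovered (0 of 16): none
Answer: none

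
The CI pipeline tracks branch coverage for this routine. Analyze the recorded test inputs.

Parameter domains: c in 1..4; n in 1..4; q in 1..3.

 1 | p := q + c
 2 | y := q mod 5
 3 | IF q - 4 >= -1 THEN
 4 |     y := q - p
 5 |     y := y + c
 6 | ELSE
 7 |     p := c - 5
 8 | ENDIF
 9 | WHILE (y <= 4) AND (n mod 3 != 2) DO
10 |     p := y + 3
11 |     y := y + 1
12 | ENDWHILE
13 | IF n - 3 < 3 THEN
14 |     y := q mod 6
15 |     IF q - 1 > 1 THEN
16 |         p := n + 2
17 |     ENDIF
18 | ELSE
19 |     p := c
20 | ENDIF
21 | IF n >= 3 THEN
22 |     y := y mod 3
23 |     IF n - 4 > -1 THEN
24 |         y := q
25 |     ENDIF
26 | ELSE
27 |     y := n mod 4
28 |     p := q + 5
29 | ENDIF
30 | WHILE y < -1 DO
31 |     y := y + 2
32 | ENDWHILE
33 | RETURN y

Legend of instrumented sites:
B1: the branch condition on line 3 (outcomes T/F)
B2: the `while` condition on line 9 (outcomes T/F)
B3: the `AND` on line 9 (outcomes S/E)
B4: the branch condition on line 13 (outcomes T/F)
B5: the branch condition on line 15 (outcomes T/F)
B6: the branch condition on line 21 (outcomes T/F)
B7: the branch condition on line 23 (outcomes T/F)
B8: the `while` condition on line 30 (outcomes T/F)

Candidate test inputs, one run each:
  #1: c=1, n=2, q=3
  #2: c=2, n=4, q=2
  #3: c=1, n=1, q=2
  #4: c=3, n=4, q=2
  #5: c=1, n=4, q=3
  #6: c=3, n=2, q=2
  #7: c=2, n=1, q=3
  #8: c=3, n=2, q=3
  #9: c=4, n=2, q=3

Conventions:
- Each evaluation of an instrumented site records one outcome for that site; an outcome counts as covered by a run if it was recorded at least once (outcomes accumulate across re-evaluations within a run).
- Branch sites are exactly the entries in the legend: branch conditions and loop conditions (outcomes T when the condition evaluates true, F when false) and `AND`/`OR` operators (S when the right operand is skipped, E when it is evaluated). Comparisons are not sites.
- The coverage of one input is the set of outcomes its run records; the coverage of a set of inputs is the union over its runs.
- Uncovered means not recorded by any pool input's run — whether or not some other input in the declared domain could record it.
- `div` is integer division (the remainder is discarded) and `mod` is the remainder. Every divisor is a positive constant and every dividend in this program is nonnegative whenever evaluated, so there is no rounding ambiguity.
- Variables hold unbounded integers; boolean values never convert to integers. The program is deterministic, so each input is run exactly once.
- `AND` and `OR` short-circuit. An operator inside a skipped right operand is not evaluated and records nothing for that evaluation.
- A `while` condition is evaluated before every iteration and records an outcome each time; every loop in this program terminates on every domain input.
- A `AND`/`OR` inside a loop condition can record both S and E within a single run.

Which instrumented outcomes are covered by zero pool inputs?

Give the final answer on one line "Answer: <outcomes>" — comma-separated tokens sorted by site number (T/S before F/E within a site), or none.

input #1 (c=1, n=2, q=3): covers B1=T, B2=F, B3=E, B4=T, B5=T, B6=F, B8=F
input #2 (c=2, n=4, q=2): covers B1=F, B2=T, B2=F, B3=S, B3=E, B4=T, B5=F, B6=T, B7=T, B8=F
input #3 (c=1, n=1, q=2): covers B1=F, B2=T, B2=F, B3=S, B3=E, B4=T, B5=F, B6=F, B8=F
input #4 (c=3, n=4, q=2): covers B1=F, B2=T, B2=F, B3=S, B3=E, B4=T, B5=F, B6=T, B7=T, B8=F
input #5 (c=1, n=4, q=3): covers B1=T, B2=T, B2=F, B3=S, B3=E, B4=T, B5=T, B6=T, B7=T, B8=F
input #6 (c=3, n=2, q=2): covers B1=F, B2=F, B3=E, B4=T, B5=F, B6=F, B8=F
input #7 (c=2, n=1, q=3): covers B1=T, B2=T, B2=F, B3=S, B3=E, B4=T, B5=T, B6=F, B8=F
input #8 (c=3, n=2, q=3): covers B1=T, B2=F, B3=E, B4=T, B5=T, B6=F, B8=F
input #9 (c=4, n=2, q=3): covers B1=T, B2=F, B3=E, B4=T, B5=T, B6=F, B8=F
union over the pool: B1=T, B1=F, B2=T, B2=F, B3=S, B3=E, B4=T, B5=T, B5=F, B6=T, B6=F, B7=T, B8=F
uncovered (3 of 16): B4=F, B7=F, B8=T

Answer: B4=F, B7=F, B8=T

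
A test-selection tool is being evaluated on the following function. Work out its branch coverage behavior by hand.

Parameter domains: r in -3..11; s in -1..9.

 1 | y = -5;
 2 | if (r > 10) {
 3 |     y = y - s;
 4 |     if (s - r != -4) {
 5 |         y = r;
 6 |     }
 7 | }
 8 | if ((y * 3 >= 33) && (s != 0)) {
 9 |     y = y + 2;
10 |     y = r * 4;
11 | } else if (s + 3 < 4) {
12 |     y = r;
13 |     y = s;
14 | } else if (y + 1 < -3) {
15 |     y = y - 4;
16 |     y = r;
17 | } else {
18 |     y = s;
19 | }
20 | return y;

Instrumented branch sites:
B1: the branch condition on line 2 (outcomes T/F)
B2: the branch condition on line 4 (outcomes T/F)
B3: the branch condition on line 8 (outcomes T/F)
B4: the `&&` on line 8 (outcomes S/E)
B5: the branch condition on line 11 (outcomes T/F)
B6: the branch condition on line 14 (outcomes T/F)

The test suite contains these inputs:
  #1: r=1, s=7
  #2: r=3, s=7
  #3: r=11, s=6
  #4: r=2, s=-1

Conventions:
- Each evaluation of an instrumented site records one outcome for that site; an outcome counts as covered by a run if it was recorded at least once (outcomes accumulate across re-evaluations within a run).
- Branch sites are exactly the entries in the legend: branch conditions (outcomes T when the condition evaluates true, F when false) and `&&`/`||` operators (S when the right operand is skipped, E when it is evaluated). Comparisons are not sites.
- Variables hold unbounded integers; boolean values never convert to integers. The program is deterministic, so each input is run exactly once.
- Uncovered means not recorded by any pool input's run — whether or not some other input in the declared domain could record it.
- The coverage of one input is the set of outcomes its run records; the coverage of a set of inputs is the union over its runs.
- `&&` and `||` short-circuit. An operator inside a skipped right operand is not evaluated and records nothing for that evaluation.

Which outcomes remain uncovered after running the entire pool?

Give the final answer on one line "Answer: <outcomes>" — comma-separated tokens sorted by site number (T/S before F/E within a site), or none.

run #1 (r=1, s=7) runs B1->F, B4->S, B3->F, B5->F, B6->T; records B1=F, B3=F, B4=S, B5=F, B6=T
run #2 (r=3, s=7) runs B1->F, B4->S, B3->F, B5->F, B6->T; records B1=F, B3=F, B4=S, B5=F, B6=T
run #3 (r=11, s=6) runs B1->T, B2->T, B4->E, B3->T; records B1=T, B2=T, B3=T, B4=E
run #4 (r=2, s=-1) runs B1->F, B4->S, B3->F, B5->T; records B1=F, B3=F, B4=S, B5=T
union over the pool: B1=T, B1=F, B2=T, B3=T, B3=F, B4=S, B4=E, B5=T, B5=F, B6=T
uncovered (2 of 12): B2=F, B6=F

Answer: B2=F, B6=F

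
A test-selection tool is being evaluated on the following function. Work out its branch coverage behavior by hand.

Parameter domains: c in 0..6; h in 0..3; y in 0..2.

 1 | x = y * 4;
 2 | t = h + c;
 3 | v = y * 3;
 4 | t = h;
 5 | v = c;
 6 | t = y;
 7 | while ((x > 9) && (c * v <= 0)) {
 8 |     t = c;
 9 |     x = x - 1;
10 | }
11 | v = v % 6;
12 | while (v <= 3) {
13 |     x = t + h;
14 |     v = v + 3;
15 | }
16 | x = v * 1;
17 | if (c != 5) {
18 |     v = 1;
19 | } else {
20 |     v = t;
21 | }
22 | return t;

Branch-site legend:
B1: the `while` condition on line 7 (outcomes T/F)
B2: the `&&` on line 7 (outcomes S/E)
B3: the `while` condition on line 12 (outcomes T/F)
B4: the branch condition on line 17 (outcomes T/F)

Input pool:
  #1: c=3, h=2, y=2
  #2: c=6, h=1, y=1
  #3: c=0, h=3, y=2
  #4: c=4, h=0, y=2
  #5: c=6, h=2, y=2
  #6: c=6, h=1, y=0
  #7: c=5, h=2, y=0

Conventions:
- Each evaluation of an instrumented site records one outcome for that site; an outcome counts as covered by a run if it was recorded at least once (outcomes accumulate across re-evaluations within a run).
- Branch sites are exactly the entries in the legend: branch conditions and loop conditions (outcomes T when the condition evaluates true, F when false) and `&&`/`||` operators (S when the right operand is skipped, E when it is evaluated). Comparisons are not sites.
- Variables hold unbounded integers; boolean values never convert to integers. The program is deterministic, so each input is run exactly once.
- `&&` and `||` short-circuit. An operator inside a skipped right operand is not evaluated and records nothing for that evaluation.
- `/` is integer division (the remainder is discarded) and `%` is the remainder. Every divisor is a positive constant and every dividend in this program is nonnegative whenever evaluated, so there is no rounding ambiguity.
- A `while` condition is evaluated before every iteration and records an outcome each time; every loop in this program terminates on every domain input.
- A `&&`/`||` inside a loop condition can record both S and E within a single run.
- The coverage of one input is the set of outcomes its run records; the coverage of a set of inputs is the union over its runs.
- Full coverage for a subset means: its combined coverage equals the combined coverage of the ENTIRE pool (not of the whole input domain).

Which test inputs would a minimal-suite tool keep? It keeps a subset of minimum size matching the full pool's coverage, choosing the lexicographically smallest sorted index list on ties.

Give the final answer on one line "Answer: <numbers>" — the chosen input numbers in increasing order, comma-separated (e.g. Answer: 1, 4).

input #1, c=3, h=2, y=2: events B2->S, B1->F, B3->T, B3->F, B4->T; outcomes B1=F, B2=S, B3=T, B3=F, B4=T
input #2, c=6, h=1, y=1: events B2->S, B1->F, B3->T, B3->T, B3->F, B4->T; outcomes B1=F, B2=S, B3=T, B3=F, B4=T
input #3, c=0, h=3, y=2: events B2->S, B1->F, B3->T, B3->T, B3->F, B4->T; outcomes B1=F, B2=S, B3=T, B3=F, B4=T
input #4, c=4, h=0, y=2: events B2->S, B1->F, B3->F, B4->T; outcomes B1=F, B2=S, B3=F, B4=T
input #5, c=6, h=2, y=2: events B2->S, B1->F, B3->T, B3->T, B3->F, B4->T; outcomes B1=F, B2=S, B3=T, B3=F, B4=T
input #6, c=6, h=1, y=0: events B2->S, B1->F, B3->T, B3->T, B3->F, B4->T; outcomes B1=F, B2=S, B3=T, B3=F, B4=T
input #7, c=5, h=2, y=0: events B2->S, B1->F, B3->F, B4->F; outcomes B1=F, B2=S, B3=F, B4=F
together the pool reaches 6 outcomes: B1=F, B2=S, B3=T, B3=F, B4=T, B4=F
size 1 is not enough: best union over all size-1 subsets is 5/6
the canonical winner is {1, 7}: size 2, full 6-outcome coverage, earliest index list among size-2 covers

Answer: 1, 7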